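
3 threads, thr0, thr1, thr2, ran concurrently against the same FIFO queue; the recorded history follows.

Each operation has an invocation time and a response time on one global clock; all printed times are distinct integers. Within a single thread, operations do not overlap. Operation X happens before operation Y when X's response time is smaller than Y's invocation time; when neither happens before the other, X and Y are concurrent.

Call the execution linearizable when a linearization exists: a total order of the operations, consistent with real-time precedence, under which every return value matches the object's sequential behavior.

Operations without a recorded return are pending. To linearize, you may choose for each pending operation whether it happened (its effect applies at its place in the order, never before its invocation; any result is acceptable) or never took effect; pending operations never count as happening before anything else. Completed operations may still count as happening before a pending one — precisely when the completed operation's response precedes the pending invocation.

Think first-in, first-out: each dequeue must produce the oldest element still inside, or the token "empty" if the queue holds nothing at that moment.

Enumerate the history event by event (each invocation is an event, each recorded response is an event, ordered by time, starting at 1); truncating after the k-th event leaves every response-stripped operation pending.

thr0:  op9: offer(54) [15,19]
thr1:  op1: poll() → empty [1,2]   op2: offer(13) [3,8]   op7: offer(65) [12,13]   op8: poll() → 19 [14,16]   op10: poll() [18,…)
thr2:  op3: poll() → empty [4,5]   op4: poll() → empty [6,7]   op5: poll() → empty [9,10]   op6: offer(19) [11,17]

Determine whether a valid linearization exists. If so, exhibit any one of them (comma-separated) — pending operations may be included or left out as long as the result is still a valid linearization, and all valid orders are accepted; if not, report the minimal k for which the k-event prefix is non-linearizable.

prefix check: 1..9 passes, 1..10 fails once op5's time-10 response joins
all 3 real-time-respecting orders fail — 5 completed FIFO queue operations, no legal replay
for example op1, op2, op3, op4, op5 fails at step 3: op3 poll() → empty is not legal there
for example op1, op3, op2, op4, op5 fails at step 4: op4 poll() → empty is not legal there

not linearizable — minimal violating prefix: 10 events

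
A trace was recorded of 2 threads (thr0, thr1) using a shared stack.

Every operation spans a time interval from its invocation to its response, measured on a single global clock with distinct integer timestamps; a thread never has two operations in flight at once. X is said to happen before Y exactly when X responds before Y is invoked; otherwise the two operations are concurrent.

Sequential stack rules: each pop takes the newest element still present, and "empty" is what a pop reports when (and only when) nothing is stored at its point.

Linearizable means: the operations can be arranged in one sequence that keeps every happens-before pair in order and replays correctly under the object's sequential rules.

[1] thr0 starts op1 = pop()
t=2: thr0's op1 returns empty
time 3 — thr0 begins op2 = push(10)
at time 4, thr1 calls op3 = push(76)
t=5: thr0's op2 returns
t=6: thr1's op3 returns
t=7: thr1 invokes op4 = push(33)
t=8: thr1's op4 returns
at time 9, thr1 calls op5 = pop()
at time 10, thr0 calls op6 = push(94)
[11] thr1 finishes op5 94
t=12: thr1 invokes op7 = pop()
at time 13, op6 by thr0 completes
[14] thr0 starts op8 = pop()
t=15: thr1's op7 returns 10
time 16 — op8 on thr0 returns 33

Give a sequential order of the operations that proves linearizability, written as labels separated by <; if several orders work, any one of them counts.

op1 < op3 < op2 < op4 < op6 < op5 < op8 < op7

step 1: op1 pop() → empty — stack <>
step 2: op3 push(76) — stack <76>
step 3: op2 push(10) — stack <76,10>
step 4: op4 push(33) — stack <76,10,33>
step 5: op6 push(94) — stack <76,10,33,94>
step 6: op5 pop() → 94 — stack <76,10,33>
step 7: op8 pop() → 33 — stack <76,10>
step 8: op7 pop() → 10 — stack <76>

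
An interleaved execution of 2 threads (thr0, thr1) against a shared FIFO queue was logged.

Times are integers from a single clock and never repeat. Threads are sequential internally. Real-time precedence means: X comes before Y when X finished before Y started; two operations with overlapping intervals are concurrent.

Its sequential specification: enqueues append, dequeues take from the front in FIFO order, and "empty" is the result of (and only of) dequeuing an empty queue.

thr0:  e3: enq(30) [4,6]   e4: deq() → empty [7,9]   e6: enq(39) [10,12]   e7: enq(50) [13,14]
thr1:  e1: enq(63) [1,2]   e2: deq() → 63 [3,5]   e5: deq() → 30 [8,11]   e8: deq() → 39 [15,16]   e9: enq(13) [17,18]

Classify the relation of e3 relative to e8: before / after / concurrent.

before

e3 spans [4,6], e8 spans [15,16]
resp(e3)=6 < inv(e8)=15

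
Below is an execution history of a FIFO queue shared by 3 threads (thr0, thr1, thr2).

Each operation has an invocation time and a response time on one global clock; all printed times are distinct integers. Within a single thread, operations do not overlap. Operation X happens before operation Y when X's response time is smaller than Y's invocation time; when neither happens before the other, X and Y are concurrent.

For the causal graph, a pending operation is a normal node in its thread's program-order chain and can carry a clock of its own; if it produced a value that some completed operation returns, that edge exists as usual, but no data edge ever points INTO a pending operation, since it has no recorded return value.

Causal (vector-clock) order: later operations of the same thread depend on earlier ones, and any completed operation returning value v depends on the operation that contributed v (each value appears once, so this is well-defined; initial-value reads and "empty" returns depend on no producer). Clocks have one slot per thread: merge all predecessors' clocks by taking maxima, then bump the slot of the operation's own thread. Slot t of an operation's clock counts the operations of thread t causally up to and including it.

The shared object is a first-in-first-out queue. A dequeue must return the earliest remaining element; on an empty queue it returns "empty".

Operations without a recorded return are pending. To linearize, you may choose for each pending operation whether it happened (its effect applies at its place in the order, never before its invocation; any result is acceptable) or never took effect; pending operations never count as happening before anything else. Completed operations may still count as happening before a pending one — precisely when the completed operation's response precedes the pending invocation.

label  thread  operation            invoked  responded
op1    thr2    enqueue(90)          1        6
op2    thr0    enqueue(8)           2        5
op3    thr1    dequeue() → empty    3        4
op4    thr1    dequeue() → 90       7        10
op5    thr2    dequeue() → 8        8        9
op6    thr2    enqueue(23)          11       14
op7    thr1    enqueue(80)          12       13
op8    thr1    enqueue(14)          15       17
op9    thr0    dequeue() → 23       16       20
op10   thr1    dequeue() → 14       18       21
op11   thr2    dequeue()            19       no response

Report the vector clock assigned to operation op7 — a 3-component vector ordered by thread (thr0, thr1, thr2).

(0, 3, 1)

root op op1, invoked 1: fresh clock plus thr2's own tick → (0, 0, 1)
root op op3, invoked 3: fresh clock plus thr1's own tick → (0, 1, 0)
root op op2, invoked 2: fresh clock plus thr0's own tick → (1, 0, 0)
merge at op4 (invoked 7): VC(op1)=(0, 0, 1), VC(op3)=(0, 1, 0), own-thread bump on thr1 → (0, 2, 1)
merge at op5 (invoked 8): VC(op1)=(0, 0, 1), VC(op2)=(1, 0, 0), own-thread bump on thr2 → (1, 0, 2)
merge at op7 (invoked 12): VC(op4)=(0, 2, 1), own-thread bump on thr1 → (0, 3, 1)
merge at op6 (invoked 11): VC(op5)=(1, 0, 2), own-thread bump on thr2 → (1, 0, 3)
merge at op8 (invoked 15): VC(op7)=(0, 3, 1), own-thread bump on thr1 → (0, 4, 1)
merge at op11 (invoked 19): VC(op6)=(1, 0, 3), own-thread bump on thr2 → (1, 0, 4)
merge at op9 (invoked 16): VC(op2)=(1, 0, 0), VC(op6)=(1, 0, 3), own-thread bump on thr0 → (2, 0, 3)
merge at op10 (invoked 18): VC(op8)=(0, 4, 1), own-thread bump on thr1 → (0, 5, 1)
target: VC(op7) = (0, 3, 1)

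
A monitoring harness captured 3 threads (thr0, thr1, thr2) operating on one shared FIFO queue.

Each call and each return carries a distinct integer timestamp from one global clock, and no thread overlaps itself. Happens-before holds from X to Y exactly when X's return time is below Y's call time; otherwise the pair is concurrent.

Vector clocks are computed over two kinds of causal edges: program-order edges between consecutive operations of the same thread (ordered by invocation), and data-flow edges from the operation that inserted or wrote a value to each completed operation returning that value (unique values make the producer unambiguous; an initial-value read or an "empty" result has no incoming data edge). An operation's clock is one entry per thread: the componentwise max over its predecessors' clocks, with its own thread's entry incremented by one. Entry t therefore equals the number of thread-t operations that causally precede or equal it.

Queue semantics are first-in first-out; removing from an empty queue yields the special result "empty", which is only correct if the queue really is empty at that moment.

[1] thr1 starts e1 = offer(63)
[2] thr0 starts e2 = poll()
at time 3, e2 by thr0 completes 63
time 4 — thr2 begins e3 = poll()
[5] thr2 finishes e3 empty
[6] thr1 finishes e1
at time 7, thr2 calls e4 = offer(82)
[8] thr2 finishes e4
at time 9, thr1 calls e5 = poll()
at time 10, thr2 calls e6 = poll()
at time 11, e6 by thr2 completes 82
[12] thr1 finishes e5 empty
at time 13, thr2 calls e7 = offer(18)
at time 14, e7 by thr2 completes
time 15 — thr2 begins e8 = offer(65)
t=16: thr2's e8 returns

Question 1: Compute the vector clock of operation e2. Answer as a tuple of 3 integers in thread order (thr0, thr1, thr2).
Answer: (1, 1, 0)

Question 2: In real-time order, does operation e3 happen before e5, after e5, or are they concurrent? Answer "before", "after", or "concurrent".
Answer: before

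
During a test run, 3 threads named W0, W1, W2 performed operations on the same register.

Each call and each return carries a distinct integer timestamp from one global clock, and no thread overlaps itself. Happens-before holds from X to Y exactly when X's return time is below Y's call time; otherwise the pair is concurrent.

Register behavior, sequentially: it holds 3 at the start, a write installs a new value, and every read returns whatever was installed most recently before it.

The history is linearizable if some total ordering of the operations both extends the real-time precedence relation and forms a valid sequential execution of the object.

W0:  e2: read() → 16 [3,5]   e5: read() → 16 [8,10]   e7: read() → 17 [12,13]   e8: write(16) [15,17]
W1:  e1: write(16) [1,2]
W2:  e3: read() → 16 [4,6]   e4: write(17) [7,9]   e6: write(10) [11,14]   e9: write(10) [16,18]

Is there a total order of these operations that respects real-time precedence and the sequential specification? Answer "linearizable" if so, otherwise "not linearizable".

one valid linearization: e1, e2, e3, e5, e4, e7, e6, e8, e9
after step 1 (e1 write(16)): value 16
after step 2 (e2 read() → 16): value 16
after step 3 (e3 read() → 16): value 16
after step 4 (e5 read() → 16): value 16
after step 5 (e4 write(17)): value 17
after step 6 (e7 read() → 17): value 17
after step 7 (e6 write(10)): value 10
after step 8 (e8 write(16)): value 16
after step 9 (e9 write(10)): value 10

linearizable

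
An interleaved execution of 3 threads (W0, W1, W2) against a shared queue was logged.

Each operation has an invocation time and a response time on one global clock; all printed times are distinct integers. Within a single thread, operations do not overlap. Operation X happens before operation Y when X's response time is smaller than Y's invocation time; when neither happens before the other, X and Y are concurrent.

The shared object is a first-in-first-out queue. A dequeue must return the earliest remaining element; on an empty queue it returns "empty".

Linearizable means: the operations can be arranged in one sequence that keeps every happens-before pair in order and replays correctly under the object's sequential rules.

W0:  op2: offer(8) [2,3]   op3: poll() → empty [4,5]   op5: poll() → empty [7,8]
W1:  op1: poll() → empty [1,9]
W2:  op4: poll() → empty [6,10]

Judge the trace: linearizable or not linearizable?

not linearizable

already the first 9 events (up to op1's response at time 9) admit no linearization; the first 8 still do
every one of the 4 real-time-consistent orders over 4 completed queue ops fails the sequential spec
every completion of the 1 pending operation (op4) was checked; none linearizes
sample order op1, op2, op3, op5 (pending dropped) stalls at step 3 — op3 poll() → empty has no legal effect
sample order op2, op1, op3, op5 (pending dropped) stalls at step 2 — op1 poll() → empty has no legal effect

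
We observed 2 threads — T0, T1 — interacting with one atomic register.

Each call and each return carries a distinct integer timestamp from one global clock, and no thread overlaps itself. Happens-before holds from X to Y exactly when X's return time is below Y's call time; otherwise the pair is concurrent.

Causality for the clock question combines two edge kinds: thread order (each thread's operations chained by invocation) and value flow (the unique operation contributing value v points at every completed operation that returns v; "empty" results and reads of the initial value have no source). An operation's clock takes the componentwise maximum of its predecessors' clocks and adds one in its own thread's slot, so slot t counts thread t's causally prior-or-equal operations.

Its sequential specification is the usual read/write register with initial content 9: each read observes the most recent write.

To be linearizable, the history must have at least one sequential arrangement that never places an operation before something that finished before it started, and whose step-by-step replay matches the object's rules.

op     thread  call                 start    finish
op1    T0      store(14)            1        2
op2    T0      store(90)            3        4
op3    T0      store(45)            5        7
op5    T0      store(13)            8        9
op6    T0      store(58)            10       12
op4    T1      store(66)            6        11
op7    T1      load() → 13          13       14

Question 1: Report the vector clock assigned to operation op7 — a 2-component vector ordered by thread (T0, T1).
root op op4, invoked 6: fresh clock plus T1's own tick → (0, 1)
root op op1, invoked 1: fresh clock plus T0's own tick → (1, 0)
VC(op2, invoked at 3): max of VC(op1)=(1, 0), then +1 on thread T0 → (2, 0)
VC(op3, invoked at 5): max of VC(op2)=(2, 0), then +1 on thread T0 → (3, 0)
VC(op5, invoked at 8): max of VC(op3)=(3, 0), then +1 on thread T0 → (4, 0)
VC(op6, invoked at 10): max of VC(op5)=(4, 0), then +1 on thread T0 → (5, 0)
VC(op7, invoked at 13): max of VC(op4)=(0, 1), VC(op5)=(4, 0), then +1 on thread T1 → (4, 2)
target: VC(op7) = (4, 2)

(4, 2)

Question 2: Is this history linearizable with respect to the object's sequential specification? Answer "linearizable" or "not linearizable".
the violation lands at event 14, op7's response at time 14: events 1..13 linearize, events 1..14 do not
no legal order exists: 4 real-time-consistent candidates over 7 completed atomic register operations, all rejected
take op1, op2, op3, op4, op5, op6, op7: step 7 already fails, because op7 load() → 13 cannot occur there
take op1, op2, op3, op5, op4, op6, op7: step 7 already fails, because op7 load() → 13 cannot occur there

not linearizable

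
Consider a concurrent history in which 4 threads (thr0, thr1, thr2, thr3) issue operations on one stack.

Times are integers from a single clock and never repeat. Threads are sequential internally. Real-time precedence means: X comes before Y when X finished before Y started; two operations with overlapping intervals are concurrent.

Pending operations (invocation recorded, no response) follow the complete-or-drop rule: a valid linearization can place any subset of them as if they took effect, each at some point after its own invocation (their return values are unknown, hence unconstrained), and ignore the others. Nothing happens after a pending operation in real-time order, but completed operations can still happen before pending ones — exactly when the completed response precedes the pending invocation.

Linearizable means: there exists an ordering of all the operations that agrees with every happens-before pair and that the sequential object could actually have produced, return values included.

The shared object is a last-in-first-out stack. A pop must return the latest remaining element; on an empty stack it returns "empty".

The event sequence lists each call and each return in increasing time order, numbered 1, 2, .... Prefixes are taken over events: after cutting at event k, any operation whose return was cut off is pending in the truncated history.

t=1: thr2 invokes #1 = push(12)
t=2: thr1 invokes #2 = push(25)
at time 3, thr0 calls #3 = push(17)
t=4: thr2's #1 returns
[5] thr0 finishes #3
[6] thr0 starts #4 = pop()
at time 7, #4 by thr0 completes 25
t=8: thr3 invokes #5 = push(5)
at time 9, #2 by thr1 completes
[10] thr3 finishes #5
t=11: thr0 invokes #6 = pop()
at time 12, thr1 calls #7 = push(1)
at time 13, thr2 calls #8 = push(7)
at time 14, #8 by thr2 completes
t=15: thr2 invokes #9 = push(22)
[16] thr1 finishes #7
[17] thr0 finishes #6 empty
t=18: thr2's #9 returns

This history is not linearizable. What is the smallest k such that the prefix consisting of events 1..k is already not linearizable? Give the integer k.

17

events 1..16 are still linearizable — one witness is #1, #3, #2, #4, #5, #6, #7, #8:
1. #1 push(12), leaving stack <12>
2. #3 push(17), leaving stack <12,17>
3. #2 push(25), leaving stack <12,17,25>
4. #4 pop() → 25, leaving stack <12,17>
5. #5 push(5), leaving stack <12,17,5>
6. #6 pop() (pending, included), leaving stack <12,17>
7. #7 push(1), leaving stack <12,17,1>
8. #8 push(7), leaving stack <12,17,1,7>
include event 17 — #6 responding at 17 — and every candidate order breaks
no completion choice of the 1 pending operation (#9) rescues it — every subset was tried
take #1, #2, #3, #4, #5, #6, #7, #8 (pending dropped): step 4 already fails, because #4 pop() → 25 cannot occur there
take #1, #2, #3, #4, #5, #6, #8, #7 (pending dropped): step 4 already fails, because #4 pop() → 25 cannot occur there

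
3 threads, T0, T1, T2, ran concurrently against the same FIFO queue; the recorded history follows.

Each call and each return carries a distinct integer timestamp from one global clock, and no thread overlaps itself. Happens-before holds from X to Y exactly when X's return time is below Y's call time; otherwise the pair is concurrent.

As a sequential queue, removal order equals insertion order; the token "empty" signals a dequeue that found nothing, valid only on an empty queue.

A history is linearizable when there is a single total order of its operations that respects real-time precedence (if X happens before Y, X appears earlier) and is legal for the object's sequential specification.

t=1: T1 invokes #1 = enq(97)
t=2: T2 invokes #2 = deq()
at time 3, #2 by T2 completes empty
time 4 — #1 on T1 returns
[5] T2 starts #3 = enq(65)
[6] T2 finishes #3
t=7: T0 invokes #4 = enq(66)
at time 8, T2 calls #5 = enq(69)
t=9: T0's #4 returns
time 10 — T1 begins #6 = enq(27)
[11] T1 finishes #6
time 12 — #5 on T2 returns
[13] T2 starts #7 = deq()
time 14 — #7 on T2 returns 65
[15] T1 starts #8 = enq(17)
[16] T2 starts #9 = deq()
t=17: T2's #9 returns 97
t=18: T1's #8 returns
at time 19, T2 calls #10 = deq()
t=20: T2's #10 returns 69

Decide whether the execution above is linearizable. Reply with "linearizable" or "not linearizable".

not linearizable

the violation lands at event 14, #7's response at time 14: events 1..13 linearize, events 1..14 do not
7 completed operations, 6 real-time-consistent orders — every FIFO queue replay fails
one such order, #1, #2, #3, #4, #5, #6, #7, breaks at step 2 where #2 deq() → empty is illegal
one such order, #1, #2, #3, #4, #6, #5, #7, breaks at step 2 where #2 deq() → empty is illegal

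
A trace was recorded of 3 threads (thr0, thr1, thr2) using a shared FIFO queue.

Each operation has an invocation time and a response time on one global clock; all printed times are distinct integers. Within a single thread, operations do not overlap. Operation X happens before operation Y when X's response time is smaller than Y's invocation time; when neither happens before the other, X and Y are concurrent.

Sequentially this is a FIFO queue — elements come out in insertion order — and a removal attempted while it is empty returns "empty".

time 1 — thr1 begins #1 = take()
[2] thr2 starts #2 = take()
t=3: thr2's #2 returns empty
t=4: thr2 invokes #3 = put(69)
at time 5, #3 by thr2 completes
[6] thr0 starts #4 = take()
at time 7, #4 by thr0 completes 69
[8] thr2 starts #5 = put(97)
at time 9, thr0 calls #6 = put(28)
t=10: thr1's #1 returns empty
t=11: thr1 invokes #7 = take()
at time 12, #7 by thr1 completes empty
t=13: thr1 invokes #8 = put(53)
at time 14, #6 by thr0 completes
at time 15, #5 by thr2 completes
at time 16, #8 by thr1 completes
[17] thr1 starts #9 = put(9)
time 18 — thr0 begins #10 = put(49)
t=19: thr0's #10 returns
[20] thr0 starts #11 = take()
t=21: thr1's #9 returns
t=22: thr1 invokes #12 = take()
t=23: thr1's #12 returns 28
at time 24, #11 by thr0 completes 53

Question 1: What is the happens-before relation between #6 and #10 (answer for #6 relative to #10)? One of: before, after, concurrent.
Answer: before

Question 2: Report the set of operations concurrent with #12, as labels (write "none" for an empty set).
Answer: #11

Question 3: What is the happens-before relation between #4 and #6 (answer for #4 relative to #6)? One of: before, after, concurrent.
Answer: before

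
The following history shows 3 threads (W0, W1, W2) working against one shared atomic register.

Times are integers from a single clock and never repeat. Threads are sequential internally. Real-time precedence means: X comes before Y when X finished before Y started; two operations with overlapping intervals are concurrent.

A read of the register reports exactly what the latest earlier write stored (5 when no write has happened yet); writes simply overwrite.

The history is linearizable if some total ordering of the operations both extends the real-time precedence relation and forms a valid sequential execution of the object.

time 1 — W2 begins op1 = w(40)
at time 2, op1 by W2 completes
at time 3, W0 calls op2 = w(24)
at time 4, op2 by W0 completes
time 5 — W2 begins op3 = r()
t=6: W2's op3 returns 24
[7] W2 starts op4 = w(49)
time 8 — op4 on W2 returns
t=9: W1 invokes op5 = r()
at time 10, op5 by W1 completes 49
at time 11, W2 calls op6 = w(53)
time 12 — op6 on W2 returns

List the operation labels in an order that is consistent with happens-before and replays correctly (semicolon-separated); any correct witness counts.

op1; op2; op3; op4; op5; op6

step 1: op1 w(40) — value 40
step 2: op2 w(24) — value 24
step 3: op3 r() → 24 — value 24
step 4: op4 w(49) — value 49
step 5: op5 r() → 49 — value 49
step 6: op6 w(53) — value 53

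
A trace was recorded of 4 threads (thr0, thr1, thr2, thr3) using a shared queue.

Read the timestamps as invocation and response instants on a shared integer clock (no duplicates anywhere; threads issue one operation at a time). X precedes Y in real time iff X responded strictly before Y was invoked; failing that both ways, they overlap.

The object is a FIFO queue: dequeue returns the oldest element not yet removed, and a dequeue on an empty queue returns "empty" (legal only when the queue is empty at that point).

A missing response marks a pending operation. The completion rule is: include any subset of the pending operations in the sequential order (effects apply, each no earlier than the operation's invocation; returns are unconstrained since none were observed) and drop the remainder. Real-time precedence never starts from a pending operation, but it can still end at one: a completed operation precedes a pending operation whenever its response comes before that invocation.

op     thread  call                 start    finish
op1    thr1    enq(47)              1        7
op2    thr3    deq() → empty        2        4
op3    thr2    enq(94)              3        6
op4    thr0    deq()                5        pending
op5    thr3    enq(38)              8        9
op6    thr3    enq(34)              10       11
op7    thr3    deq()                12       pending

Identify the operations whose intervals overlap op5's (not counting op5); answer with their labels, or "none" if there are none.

op4

op5 runs from 8 to 9; window-overlapping ops are concurrent
op1 [1,7]: before
op2 [2,4]: before
op3 [3,6]: before
op4 [5,…): concurrent
op6 [10,11]: after
op7 [12,…): after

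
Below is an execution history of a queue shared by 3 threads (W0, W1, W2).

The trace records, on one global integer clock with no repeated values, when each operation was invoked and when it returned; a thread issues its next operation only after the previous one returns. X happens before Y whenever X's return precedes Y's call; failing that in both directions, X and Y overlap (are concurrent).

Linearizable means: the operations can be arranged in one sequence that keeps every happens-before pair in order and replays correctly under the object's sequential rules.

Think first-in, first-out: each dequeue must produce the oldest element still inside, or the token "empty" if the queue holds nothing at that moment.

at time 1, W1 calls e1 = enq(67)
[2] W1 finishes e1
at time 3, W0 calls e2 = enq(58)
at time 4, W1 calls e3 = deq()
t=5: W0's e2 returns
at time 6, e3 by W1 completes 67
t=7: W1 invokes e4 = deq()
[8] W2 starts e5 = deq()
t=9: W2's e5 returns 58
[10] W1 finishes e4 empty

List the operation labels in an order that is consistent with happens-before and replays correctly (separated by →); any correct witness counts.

e1 → e2 → e3 → e5 → e4

step 1: e1 enq(67) — queue <67>
step 2: e2 enq(58) — queue <67,58>
step 3: e3 deq() → 67 — queue <58>
step 4: e5 deq() → 58 — queue <>
step 5: e4 deq() → empty — queue <>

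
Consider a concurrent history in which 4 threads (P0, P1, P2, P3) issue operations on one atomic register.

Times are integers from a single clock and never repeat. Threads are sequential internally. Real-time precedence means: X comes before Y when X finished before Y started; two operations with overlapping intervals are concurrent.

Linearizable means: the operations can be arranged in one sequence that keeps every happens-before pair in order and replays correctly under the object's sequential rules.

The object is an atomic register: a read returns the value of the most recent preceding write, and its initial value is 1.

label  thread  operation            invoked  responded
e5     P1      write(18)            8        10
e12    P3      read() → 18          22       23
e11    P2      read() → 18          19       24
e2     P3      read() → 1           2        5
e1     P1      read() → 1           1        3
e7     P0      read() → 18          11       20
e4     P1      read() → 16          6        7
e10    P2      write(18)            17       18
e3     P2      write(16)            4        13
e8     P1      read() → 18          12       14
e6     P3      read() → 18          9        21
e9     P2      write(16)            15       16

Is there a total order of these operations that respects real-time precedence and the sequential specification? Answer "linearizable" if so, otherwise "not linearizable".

linearizable

one valid linearization: e1, e2, e3, e4, e5, e6, e7, e8, e9, e10, e11, e12
1. e1 read() → 1, leaving value 1
2. e2 read() → 1, leaving value 1
3. e3 write(16), leaving value 16
4. e4 read() → 16, leaving value 16
5. e5 write(18), leaving value 18
6. e6 read() → 18, leaving value 18
7. e7 read() → 18, leaving value 18
8. e8 read() → 18, leaving value 18
9. e9 write(16), leaving value 16
10. e10 write(18), leaving value 18
11. e11 read() → 18, leaving value 18
12. e12 read() → 18, leaving value 18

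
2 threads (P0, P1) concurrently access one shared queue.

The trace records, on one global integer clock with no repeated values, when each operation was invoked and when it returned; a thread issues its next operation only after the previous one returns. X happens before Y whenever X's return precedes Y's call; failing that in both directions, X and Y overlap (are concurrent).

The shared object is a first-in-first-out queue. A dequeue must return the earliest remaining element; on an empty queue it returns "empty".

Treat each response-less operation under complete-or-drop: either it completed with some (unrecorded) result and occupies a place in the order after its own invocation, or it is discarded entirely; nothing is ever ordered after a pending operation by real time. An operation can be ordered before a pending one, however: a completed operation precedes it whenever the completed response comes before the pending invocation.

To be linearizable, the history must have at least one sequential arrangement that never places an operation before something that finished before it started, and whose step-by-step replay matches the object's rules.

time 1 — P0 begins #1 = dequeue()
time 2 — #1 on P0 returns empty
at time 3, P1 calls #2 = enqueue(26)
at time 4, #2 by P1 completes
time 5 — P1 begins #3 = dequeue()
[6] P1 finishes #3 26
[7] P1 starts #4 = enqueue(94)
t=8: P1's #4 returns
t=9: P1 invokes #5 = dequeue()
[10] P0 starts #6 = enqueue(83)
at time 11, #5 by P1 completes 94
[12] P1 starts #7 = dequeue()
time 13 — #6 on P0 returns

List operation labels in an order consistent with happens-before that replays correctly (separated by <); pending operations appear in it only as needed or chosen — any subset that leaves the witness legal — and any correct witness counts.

#1 < #2 < #3 < #4 < #5 < #6

step 1: #1 dequeue() → empty — queue <>
step 2: #2 enqueue(26) — queue <26>
step 3: #3 dequeue() → 26 — queue <>
step 4: #4 enqueue(94) — queue <94>
step 5: #5 dequeue() → 94 — queue <>
step 6: #6 enqueue(83) — queue <83>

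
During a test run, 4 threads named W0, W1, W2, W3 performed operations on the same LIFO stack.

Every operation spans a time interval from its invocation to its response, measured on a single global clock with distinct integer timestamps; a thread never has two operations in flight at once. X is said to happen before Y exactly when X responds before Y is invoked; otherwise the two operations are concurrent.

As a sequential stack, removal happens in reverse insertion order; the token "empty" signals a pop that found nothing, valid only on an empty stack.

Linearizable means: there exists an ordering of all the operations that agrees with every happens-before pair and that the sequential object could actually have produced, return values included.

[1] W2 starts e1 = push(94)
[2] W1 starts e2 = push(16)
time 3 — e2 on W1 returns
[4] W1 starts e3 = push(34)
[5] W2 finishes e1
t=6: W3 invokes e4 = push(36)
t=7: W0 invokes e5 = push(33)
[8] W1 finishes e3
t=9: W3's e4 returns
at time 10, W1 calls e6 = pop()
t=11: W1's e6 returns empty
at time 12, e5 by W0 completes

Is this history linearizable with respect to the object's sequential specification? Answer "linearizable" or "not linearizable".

not linearizable

cut after 10 events: linearizable; cut after 11 events (e6 responds, time 11): not linearizable
checked exhaustively: 5 real-time-consistent orders of 5 completed operations, zero legal LIFO stack replays
every completion of the 1 pending operation (e5) was checked; none linearizes
take e1, e2, e3, e4, e6 (pending dropped): step 5 already fails, because e6 pop() → empty cannot occur there
take e1, e2, e4, e3, e6 (pending dropped): step 5 already fails, because e6 pop() → empty cannot occur there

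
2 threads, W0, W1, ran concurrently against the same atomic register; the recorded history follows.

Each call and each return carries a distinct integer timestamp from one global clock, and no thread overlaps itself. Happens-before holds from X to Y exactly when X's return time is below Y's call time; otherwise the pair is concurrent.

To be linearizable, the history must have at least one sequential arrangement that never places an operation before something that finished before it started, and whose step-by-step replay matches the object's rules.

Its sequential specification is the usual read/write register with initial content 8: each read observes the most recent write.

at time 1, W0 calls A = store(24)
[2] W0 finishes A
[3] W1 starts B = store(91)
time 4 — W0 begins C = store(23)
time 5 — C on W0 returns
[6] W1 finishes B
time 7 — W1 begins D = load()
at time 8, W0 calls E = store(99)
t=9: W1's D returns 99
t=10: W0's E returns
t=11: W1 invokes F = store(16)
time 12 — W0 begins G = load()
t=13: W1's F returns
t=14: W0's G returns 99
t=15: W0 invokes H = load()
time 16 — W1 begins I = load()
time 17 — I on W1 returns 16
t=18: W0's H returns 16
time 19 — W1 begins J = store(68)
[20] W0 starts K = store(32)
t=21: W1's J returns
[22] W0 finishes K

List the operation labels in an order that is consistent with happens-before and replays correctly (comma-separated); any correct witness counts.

step 1: A store(24) — value 24
step 2: B store(91) — value 91
step 3: C store(23) — value 23
step 4: E store(99) — value 99
step 5: D load() → 99 — value 99
step 6: G load() → 99 — value 99
step 7: F store(16) — value 16
step 8: H load() → 16 — value 16
step 9: I load() → 16 — value 16
step 10: J store(68) — value 68
step 11: K store(32) — value 32

A, B, C, E, D, G, F, H, I, J, K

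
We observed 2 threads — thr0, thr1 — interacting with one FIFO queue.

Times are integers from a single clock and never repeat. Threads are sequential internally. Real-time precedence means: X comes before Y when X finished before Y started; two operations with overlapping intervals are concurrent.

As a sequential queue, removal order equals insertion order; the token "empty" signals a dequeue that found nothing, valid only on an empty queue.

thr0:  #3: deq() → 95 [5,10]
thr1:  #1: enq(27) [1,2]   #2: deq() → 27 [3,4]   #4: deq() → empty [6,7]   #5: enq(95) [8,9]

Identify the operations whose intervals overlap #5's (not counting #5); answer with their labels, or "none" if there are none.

#5 spans [8,9]: anything still running between times 8 and 9 counts as concurrent
#1 [1,2]: before
#2 [3,4]: before
#3 [5,10]: concurrent
#4 [6,7]: before

#3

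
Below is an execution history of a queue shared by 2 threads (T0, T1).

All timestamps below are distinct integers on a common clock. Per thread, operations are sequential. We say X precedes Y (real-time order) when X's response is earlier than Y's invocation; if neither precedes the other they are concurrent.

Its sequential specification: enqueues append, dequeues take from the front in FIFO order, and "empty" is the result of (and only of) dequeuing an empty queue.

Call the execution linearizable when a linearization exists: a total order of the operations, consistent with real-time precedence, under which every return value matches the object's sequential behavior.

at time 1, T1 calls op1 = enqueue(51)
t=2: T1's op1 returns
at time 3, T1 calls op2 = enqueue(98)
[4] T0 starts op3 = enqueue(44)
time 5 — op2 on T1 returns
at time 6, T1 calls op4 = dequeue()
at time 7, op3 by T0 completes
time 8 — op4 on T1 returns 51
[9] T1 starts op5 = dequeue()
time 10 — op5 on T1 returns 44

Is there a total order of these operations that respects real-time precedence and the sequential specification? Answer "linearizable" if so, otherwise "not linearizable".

linearizable

a witness: op1, op3, op2, op4, op5
after step 1 (op1 enqueue(51)): queue <51>
after step 2 (op3 enqueue(44)): queue <51,44>
after step 3 (op2 enqueue(98)): queue <51,44,98>
after step 4 (op4 dequeue() → 51): queue <44,98>
after step 5 (op5 dequeue() → 44): queue <98>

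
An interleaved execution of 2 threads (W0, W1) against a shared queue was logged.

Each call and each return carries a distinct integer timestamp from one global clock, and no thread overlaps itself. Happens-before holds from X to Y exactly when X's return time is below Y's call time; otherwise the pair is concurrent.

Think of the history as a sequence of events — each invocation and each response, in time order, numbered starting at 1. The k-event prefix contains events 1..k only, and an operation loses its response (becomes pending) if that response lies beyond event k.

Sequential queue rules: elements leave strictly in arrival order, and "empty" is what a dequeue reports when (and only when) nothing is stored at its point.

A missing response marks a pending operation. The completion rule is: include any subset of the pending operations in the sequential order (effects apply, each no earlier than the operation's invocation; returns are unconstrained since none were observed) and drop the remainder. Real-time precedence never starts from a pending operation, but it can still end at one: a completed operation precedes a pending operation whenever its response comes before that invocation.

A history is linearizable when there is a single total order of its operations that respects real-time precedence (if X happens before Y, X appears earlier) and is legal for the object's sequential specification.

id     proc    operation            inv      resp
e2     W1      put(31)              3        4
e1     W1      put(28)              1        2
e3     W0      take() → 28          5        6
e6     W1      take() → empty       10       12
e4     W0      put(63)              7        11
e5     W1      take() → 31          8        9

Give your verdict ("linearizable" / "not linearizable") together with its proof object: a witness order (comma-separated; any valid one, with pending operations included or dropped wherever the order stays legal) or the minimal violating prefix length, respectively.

1. e1 put(28), leaving queue <28>
2. e2 put(31), leaving queue <28,31>
3. e3 take() → 28, leaving queue <31>
4. e5 take() → 31, leaving queue <>
5. e6 take() → empty, leaving queue <>
6. e4 put(63), leaving queue <63>

linearizable — witness: e1, e2, e3, e5, e6, e4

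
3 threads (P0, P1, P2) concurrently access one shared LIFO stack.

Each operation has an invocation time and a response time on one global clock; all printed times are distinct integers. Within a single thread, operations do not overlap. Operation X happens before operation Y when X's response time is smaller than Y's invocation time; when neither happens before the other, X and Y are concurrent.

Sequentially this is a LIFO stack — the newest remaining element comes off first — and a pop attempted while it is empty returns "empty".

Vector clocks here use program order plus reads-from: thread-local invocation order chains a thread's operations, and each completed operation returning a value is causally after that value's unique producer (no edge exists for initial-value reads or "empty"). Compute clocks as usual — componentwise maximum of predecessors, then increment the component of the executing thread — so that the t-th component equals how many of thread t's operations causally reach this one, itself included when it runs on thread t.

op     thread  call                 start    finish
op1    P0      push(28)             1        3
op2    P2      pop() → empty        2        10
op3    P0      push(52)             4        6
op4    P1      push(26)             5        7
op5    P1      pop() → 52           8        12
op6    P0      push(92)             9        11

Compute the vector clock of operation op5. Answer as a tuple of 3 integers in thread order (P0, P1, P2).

VC(op2, invoked at 2): no causal predecessors; +1 on P2 → (0, 0, 1)
VC(op4, invoked at 5): no causal predecessors; +1 on P1 → (0, 1, 0)
VC(op1, invoked at 1): no causal predecessors; +1 on P0 → (1, 0, 0)
op3, invoked 4, takes VC(op1)=(1, 0, 0) under max, adds 1 for P0 → (2, 0, 0)
op6, invoked 9, takes VC(op3)=(2, 0, 0) under max, adds 1 for P0 → (3, 0, 0)
op5, invoked 8, takes VC(op3)=(2, 0, 0), VC(op4)=(0, 1, 0) under max, adds 1 for P1 → (2, 2, 0)
target: VC(op5) = (2, 2, 0)

(2, 2, 0)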